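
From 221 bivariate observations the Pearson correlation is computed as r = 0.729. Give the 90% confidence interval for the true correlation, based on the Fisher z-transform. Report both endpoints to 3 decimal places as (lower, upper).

Fisher z: z_r = atanh(r) = ½·ln((1+0.729)/(1−0.729)) = 0.926590
SE(z) = 1/√(n−3) = 1/√218 = 0.067729
90% ⇒ z* = 1.645; margin = 1.645·0.067729 = 0.111414
CI on z-scale: (0.815176, 1.038004)
Back-transform: tanh(0.815176) = 0.672436, tanh(1.038004) = 0.777099

(0.672, 0.777)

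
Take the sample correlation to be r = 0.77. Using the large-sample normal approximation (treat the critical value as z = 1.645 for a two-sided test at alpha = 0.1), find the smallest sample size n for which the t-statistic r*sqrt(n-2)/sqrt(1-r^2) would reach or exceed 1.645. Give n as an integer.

4

r√(n−2)/√(1−r²) ≥ 1.645  ⇔  n−2 ≥ (1.645)²·(1−r²)/r²
(1−r²)/r² = (1−0.5929)/0.5929 = 0.6866
n ≥ 2 + 2.706025·0.6866 = 2 + 1.8580 = 3.8580
⌈3.8580⌉ = 4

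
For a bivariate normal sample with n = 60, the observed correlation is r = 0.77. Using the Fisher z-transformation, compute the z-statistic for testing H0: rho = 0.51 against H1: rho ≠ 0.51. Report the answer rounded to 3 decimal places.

3.455

Fisher z: atanh(0.77) = 1.020328, atanh(0.51) = 0.562730
z = (z_r − z_0)·√(n−3) = (1.020328 − 0.562730)·√57 = 0.457598 · 7.549834 = 3.455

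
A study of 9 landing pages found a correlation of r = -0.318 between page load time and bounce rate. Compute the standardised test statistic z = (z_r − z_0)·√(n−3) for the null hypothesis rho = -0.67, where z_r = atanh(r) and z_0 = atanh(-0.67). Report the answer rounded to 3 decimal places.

Fisher z: atanh(-0.318) = -0.329421, atanh(-0.67) = -0.810743
z = (z_r − z_0)·√(n−3) = (-0.329421 − (-0.810743))·√6 = 0.481322 · 2.449490 = 1.179

1.179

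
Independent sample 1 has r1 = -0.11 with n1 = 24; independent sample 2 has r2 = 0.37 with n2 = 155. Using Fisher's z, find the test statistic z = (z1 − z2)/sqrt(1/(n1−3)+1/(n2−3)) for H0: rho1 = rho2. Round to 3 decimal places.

-2.143

z1 = atanh(-0.11) = -0.110447,  z2 = atanh(0.37) = 0.388423
SE = √(1/(n1−3) + 1/(n2−3)) = √(1/21 + 1/152) = √(0.0476190 + 0.0065789) = √0.0541979 = 0.232804
z = (z1 − z2)/SE = (-0.110447 − 0.388423) / 0.232804 = -0.498870 / 0.232804 = -2.143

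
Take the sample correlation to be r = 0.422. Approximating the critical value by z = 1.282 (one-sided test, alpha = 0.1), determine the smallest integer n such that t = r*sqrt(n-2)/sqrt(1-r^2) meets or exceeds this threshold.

10

r√(n−2)/√(1−r²) ≥ 1.282  ⇔  n−2 ≥ (1.282)²·(1−r²)/r²
(1−r²)/r² = (1−0.178084)/0.178084 = 4.6153
n ≥ 2 + 1.643524·4.6153 = 2 + 7.5854 = 9.5854
⌈9.5854⌉ = 10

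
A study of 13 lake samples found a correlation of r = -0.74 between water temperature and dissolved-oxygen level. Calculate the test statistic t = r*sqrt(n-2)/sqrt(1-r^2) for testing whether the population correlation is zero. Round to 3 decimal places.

t = r·√(n−2) / √(1−r²) with r = -0.74, n = 13
  = -0.74·√11 / √(1 − 0.5476)
  = -0.74·3.316625 / 0.672607
  = -2.454303 / 0.672607 = -3.649

-3.649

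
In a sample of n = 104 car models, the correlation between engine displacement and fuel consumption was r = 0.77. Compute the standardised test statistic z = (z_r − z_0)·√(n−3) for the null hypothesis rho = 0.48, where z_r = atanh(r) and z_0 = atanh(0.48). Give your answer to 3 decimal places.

4.998

Fisher z: atanh(0.77) = 1.020328, atanh(0.48) = 0.522984
z = (z_r − z_0)·√(n−3) = (1.020328 − 0.522984)·√101 = 0.497344 · 10.049876 = 4.998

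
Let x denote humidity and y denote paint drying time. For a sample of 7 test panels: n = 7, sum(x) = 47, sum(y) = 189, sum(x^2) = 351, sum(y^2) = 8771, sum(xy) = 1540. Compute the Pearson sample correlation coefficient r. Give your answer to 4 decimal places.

S_xy = nΣxy − ΣxΣy = 7·1540 − 47·189 = 10780 − 8883 = 1897
S_xx = nΣx² − (Σx)² = 7·351 − 47² = 2457 − 2209 = 248
S_yy = nΣy² − (Σy)² = 7·8771 − 189² = 61397 − 35721 = 25676
r = S_xy / √(S_xx·S_yy) = 1897 / √(248·25676) = 1897 / √6367648 = 1897 / 2523.4199 = 0.7518

0.7518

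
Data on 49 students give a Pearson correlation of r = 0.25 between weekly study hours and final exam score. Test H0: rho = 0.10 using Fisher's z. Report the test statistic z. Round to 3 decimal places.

1.052

z_r = atanh(0.25) = 0.255413,  z_0 = atanh(0.10) = 0.100335
SE = 1/√(n−3) = 1/√46 = 0.147442
z = (z_r − z_0)/SE = (0.255413 − 0.100335) / 0.147442 = 0.155078 / 0.147442 = 1.052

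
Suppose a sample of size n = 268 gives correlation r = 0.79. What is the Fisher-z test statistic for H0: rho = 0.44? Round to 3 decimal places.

z_r = atanh(0.79) = 1.071432,  z_0 = atanh(0.44) = 0.472231
SE = 1/√(n−3) = 1/√265 = 0.061430
z = (z_r − z_0)/SE = (1.071432 − 0.472231) / 0.061430 = 0.599201 / 0.061430 = 9.754

9.754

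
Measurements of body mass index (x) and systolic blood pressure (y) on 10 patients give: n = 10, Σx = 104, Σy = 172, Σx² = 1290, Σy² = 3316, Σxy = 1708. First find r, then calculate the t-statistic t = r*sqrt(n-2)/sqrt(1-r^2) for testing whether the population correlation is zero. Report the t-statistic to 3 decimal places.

-0.876

S_xy = nΣxy − ΣxΣy = 10·1708 − 104·172 = 17080 − 17888 = -808
S_xx = nΣx² − (Σx)² = 10·1290 − 104² = 12900 − 10816 = 2084
S_yy = nΣy² − (Σy)² = 10·3316 − 172² = 33160 − 29584 = 3576
r = S_xy / √(S_xx·S_yy) = -808 / √(2084·3576) = -808 / √7452384 = -808 / 2729.9055 = -0.2960
t = r·√(n−2)/√(1−r²) = -0.2960·√8 / √(1−0.087616) = -0.837214 / 0.955188 = -0.876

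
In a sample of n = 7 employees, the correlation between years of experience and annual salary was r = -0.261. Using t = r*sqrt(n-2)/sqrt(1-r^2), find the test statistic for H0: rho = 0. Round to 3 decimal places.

t = r·√(n−2) / √(1−r²) with r = -0.261, n = 7
  = -0.261·√5 / √(1 − 0.068121)
  = -0.261·2.236068 / 0.965339
  = -0.583614 / 0.965339 = -0.605

-0.605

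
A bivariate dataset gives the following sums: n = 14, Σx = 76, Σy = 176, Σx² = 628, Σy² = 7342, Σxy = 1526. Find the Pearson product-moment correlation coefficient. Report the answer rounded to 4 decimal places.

Numerator: nΣxy − (Σx)(Σy) = 14·1526 − (76)(176) = 7988
Denominator: √[(nΣx²−(Σx)²)(nΣy²−(Σy)²)]
  nΣx²−(Σx)² = 14·628 − 5776 = 3016;  nΣy²−(Σy)² = 14·7342 − 30976 = 71812
  √(3016·71812) = √216584992 = 14716.8268
r = 7988 / 14716.8268 = 0.5428

0.5428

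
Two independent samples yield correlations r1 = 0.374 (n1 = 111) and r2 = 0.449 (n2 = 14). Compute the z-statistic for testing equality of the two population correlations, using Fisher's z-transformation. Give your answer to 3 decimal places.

-0.286

z1 = atanh(0.374) = 0.393066,  z2 = atanh(0.449) = 0.483447
SE = √(1/(n1−3) + 1/(n2−3)) = √(1/108 + 1/11) = √(0.0092593 + 0.0909091) = √0.1001684 = 0.316494
z = (z1 − z2)/SE = (0.393066 − 0.483447) / 0.316494 = -0.090381 / 0.316494 = -0.286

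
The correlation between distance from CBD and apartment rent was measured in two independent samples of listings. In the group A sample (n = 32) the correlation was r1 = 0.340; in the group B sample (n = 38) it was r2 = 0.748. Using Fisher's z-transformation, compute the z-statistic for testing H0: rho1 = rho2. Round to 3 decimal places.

z1 = atanh(0.340) = 0.354093,  z2 = atanh(0.748) = 0.968399
SE = √(1/(n1−3) + 1/(n2−3)) = √(1/29 + 1/35) = √(0.0344828 + 0.0285714) = √0.0630542 = 0.251106
z = (z1 − z2)/SE = (0.354093 − 0.968399) / 0.251106 = -0.614306 / 0.251106 = -2.446

-2.446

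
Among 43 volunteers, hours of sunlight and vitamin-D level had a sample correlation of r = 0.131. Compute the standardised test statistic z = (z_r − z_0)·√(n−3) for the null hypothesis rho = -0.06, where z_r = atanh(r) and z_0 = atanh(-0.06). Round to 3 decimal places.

Fisher z: atanh(0.131) = 0.131757, atanh(-0.06) = -0.060072
z = (z_r − z_0)·√(n−3) = (0.131757 − (-0.060072))·√40 = 0.191829 · 6.324555 = 1.213

1.213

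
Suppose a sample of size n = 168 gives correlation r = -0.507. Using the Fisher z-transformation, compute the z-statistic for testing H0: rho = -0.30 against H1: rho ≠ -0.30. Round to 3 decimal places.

z_r = atanh(-0.507) = -0.558684,  z_0 = atanh(-0.30) = -0.309520
SE = 1/√(n−3) = 1/√165 = 0.077850
z = (z_r − z_0)/SE = (-0.558684 − (-0.309520)) / 0.077850 = -0.249164 / 0.077850 = -3.201

-3.201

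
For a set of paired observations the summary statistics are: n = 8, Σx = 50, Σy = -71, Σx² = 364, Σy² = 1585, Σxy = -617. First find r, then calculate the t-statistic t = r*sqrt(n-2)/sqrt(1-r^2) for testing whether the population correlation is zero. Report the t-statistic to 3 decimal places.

S_xy = nΣxy − ΣxΣy = 8·(-617) − 50·(-71) = -4936 − (-3550) = -1386
S_xx = nΣx² − (Σx)² = 8·364 − 50² = 2912 − 2500 = 412
S_yy = nΣy² − (Σy)² = 8·1585 − (-71)² = 12680 − 5041 = 7639
r = S_xy / √(S_xx·S_yy) = -1386 / √(412·7639) = -1386 / √3147268 = -1386 / 1774.0541 = -0.7813
t = r·√(n−2)/√(1−r²) = -0.7813·√6 / √(1−0.610430) = -1.913786 / 0.624155 = -3.066

-3.066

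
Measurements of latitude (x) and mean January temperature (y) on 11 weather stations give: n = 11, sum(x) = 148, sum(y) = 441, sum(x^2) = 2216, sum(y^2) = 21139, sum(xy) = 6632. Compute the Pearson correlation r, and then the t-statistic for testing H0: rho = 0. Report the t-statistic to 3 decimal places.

3.896

Numerator: nΣxy − (Σx)(Σy) = 11·6632 − (148)(441) = 7684
Denominator: √[(nΣx²−(Σx)²)(nΣy²−(Σy)²)]
  nΣx²−(Σx)² = 11·2216 − 21904 = 2472;  nΣy²−(Σy)² = 11·21139 − 194481 = 38048
  √(2472·38048) = √94054656 = 9698.1780
r = 7684 / 9698.1780 = 0.7923
t = r·√(n−2)/√(1−r²) = 0.7923·√9 / √(1−0.627739) = 2.376900 / 0.610132 = 3.896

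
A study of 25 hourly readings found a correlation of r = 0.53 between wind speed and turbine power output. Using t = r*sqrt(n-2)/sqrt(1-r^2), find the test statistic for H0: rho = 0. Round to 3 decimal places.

t = r·√(n−2) / √(1−r²) with r = 0.53, n = 25
  = 0.53·√23 / √(1 − 0.2809)
  = 0.53·4.795832 / 0.847998
  = 2.541791 / 0.847998 = 2.997

2.997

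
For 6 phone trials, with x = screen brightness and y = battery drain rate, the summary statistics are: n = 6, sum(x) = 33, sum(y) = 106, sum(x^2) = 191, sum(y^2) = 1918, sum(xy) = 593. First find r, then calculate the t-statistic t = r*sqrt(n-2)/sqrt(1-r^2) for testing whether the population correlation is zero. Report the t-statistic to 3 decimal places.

S_xy = nΣxy − ΣxΣy = 6·593 − 33·106 = 3558 − 3498 = 60
S_xx = nΣx² − (Σx)² = 6·191 − 33² = 1146 − 1089 = 57
S_yy = nΣy² − (Σy)² = 6·1918 − 106² = 11508 − 11236 = 272
r = S_xy / √(S_xx·S_yy) = 60 / √(57·272) = 60 / √15504 = 60 / 124.5151 = 0.4819
t = r·√(n−2)/√(1−r²) = 0.4819·√4 / √(1−0.232228) = 0.963800 / 0.876226 = 1.100

1.100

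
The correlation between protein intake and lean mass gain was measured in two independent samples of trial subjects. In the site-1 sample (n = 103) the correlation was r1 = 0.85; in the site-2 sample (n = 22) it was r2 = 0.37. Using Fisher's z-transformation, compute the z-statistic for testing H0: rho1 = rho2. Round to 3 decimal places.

z1 = atanh(0.85) = 1.256153,  z2 = atanh(0.37) = 0.388423
SE = √(1/(n1−3) + 1/(n2−3)) = √(1/100 + 1/19) = √(0.0100000 + 0.0526316) = √0.0626316 = 0.250263
z = (z1 − z2)/SE = (1.256153 − 0.388423) / 0.250263 = 0.867730 / 0.250263 = 3.467

3.467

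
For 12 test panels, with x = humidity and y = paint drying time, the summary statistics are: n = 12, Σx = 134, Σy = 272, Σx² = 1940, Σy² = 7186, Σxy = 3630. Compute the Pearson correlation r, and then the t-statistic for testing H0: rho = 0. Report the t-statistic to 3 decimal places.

S_xy = nΣxy − ΣxΣy = 12·3630 − 134·272 = 43560 − 36448 = 7112
S_xx = nΣx² − (Σx)² = 12·1940 − 134² = 23280 − 17956 = 5324
S_yy = nΣy² − (Σy)² = 12·7186 − 272² = 86232 − 73984 = 12248
r = S_xy / √(S_xx·S_yy) = 7112 / √(5324·12248) = 7112 / √65208352 = 7112 / 8075.1689 = 0.8807
t = r·√(n−2)/√(1−r²) = 0.8807·√10 / √(1−0.775632) = 2.785018 / 0.473675 = 5.880

5.880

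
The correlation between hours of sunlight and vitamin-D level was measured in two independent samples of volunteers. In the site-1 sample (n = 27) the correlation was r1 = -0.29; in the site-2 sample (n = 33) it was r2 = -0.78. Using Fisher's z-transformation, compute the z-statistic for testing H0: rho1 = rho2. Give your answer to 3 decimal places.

2.727

Fisher z-transforms: z1 = atanh(-0.29) = -0.298566, z2 = atanh(-0.78) = -1.045371; difference d = 0.746805
Var(d) = 1/24 + 1/30 = 0.0416667 + 0.0333333 = 0.0750000
z = d/√Var(d) = 0.746805 / √0.0750000 = 0.746805 / 0.273861 = 2.727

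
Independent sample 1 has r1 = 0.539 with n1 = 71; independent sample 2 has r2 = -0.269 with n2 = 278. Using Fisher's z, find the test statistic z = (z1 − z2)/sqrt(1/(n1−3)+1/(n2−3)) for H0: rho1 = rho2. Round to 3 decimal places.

z1 = atanh(0.539) = 0.602745,  z2 = atanh(-0.269) = -0.275786
SE = √(1/(n1−3) + 1/(n2−3)) = √(1/68 + 1/275) = √(0.0147059 + 0.0036364) = √0.0183423 = 0.135434
z = (z1 − z2)/SE = (0.602745 − (-0.275786)) / 0.135434 = 0.878531 / 0.135434 = 6.487

6.487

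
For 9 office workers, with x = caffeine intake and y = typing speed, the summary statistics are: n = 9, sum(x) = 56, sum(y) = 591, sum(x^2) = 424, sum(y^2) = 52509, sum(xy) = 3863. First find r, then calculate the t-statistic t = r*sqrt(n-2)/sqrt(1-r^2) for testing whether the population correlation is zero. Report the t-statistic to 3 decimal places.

0.491

S_xy = nΣxy − ΣxΣy = 9·3863 − 56·591 = 34767 − 33096 = 1671
S_xx = nΣx² − (Σx)² = 9·424 − 56² = 3816 − 3136 = 680
S_yy = nΣy² − (Σy)² = 9·52509 − 591² = 472581 − 349281 = 123300
r = S_xy / √(S_xx·S_yy) = 1671 / √(680·123300) = 1671 / √83844000 = 1671 / 9156.6369 = 0.1825
t = r·√(n−2)/√(1−r²) = 0.1825·√7 / √(1−0.033306) = 0.482850 / 0.983206 = 0.491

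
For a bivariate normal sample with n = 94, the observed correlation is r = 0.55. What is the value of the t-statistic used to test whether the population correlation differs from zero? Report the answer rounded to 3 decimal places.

6.317

t = r·√(n−2) / √(1−r²) with r = 0.55, n = 94
  = 0.55·√92 / √(1 − 0.3025)
  = 0.55·9.591663 / 0.835165
  = 5.275415 / 0.835165 = 6.317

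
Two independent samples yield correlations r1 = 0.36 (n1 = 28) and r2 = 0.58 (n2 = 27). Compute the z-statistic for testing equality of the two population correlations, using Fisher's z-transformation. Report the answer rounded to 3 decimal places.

Fisher z-transforms: z1 = atanh(0.36) = 0.376886, z2 = atanh(0.58) = 0.662463; difference d = -0.285577
Var(d) = 1/25 + 1/24 = 0.0400000 + 0.0416667 = 0.0816667
z = d/√Var(d) = -0.285577 / √0.0816667 = -0.285577 / 0.285774 = -0.999

-0.999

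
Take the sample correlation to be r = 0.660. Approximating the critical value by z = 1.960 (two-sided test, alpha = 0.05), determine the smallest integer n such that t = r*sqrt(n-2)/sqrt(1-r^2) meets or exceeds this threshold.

7

r√(n−2)/√(1−r²) ≥ 1.960  ⇔  n−2 ≥ (1.960)²·(1−r²)/r²
(1−r²)/r² = (1−0.435600)/0.435600 = 1.2957
n ≥ 2 + 3.8416·1.2957 = 2 + 4.9776 = 6.9776
⌈6.9776⌉ = 7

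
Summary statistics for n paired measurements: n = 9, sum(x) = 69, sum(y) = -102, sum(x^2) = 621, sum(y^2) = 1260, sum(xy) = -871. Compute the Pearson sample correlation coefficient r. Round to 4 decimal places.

S_xy = nΣxy − ΣxΣy = 9·(-871) − 69·(-102) = -7839 − (-7038) = -801
S_xx = nΣx² − (Σx)² = 9·621 − 69² = 5589 − 4761 = 828
S_yy = nΣy² − (Σy)² = 9·1260 − (-102)² = 11340 − 10404 = 936
r = S_xy / √(S_xx·S_yy) = -801 / √(828·936) = -801 / √775008 = -801 / 880.3454 = -0.9099

-0.9099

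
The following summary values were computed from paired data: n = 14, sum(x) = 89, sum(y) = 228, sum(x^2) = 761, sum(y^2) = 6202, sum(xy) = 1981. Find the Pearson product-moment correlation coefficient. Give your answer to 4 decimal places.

0.7626

S_xy = nΣxy − ΣxΣy = 14·1981 − 89·228 = 27734 − 20292 = 7442
S_xx = nΣx² − (Σx)² = 14·761 − 89² = 10654 − 7921 = 2733
S_yy = nΣy² − (Σy)² = 14·6202 − 228² = 86828 − 51984 = 34844
r = S_xy / √(S_xx·S_yy) = 7442 / √(2733·34844) = 7442 / √95228652 = 7442 / 9758.5169 = 0.7626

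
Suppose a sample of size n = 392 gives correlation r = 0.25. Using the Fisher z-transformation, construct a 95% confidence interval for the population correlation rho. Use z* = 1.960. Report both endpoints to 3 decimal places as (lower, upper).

z_r = atanh(0.25) = 0.255413;  SE = 1/√(n−3) = 1/√389 = 0.050702
z-limits: 0.255413 ± 1.960·0.050702 = 0.255413 ± 0.099376 = [0.156037, 0.354789]
ρ-limits: (tanh 0.156037, tanh 0.354789) = (0.155, 0.341)

(0.155, 0.341)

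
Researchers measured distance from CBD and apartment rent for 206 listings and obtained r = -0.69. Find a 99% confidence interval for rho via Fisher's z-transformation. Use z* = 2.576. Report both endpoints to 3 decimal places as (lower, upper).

(-0.773, -0.583)

z_r = atanh(-0.69) = -0.847956;  SE = 1/√(n−3) = 1/√203 = 0.070186
z-limits: -0.847956 ± 2.576·0.070186 = -0.847956 ± 0.180799 = [-1.028755, -0.667157]
ρ-limits: (tanh -1.028755, tanh -0.667157) = (-0.773, -0.583)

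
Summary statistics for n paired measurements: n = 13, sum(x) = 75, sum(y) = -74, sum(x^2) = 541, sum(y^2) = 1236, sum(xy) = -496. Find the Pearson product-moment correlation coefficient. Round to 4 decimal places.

S_xy = nΣxy − ΣxΣy = 13·(-496) − 75·(-74) = -6448 − (-5550) = -898
S_xx = nΣx² − (Σx)² = 13·541 − 75² = 7033 − 5625 = 1408
S_yy = nΣy² − (Σy)² = 13·1236 − (-74)² = 16068 − 5476 = 10592
r = S_xy / √(S_xx·S_yy) = -898 / √(1408·10592) = -898 / √14913536 = -898 / 3861.8048 = -0.2325

-0.2325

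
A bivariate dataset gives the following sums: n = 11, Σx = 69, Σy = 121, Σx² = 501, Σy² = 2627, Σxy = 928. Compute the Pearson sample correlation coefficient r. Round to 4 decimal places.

0.5685

S_xy = nΣxy − ΣxΣy = 11·928 − 69·121 = 10208 − 8349 = 1859
S_xx = nΣx² − (Σx)² = 11·501 − 69² = 5511 − 4761 = 750
S_yy = nΣy² − (Σy)² = 11·2627 − 121² = 28897 − 14641 = 14256
r = S_xy / √(S_xx·S_yy) = 1859 / √(750·14256) = 1859 / √10692000 = 1859 / 3269.8624 = 0.5685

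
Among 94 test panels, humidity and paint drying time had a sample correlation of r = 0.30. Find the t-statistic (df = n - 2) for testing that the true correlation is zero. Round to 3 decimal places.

t = r·√(n−2) / √(1−r²) with r = 0.30, n = 94
  = 0.30·√92 / √(1 − 0.0900)
  = 0.30·9.591663 / 0.953939
  = 2.877499 / 0.953939 = 3.016

3.016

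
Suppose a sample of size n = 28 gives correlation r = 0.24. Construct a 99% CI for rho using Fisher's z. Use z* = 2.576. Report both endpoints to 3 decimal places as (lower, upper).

Fisher z: z_r = atanh(r) = ½·ln((1+0.24)/(1−0.24)) = 0.244774
SE(z) = 1/√(n−3) = 1/√25 = 0.200000
99% ⇒ z* = 2.576; margin = 2.576·0.200000 = 0.515200
CI on z-scale: (-0.270426, 0.759974)
Back-transform: tanh(-0.270426) = -0.264021, tanh(0.759974) = 0.641062

(-0.264, 0.641)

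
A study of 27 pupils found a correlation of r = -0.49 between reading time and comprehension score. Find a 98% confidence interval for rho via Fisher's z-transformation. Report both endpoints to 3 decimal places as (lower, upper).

z_r = atanh(-0.49) = -0.536060;  SE = 1/√(n−3) = 1/√24 = 0.204124
z-limits: -0.536060 ± 2.326·0.204124 = -0.536060 ± 0.474792 = [-1.010852, -0.061268]
ρ-limits: (tanh -1.010852, tanh -0.061268) = (-0.766, -0.061)

(-0.766, -0.061)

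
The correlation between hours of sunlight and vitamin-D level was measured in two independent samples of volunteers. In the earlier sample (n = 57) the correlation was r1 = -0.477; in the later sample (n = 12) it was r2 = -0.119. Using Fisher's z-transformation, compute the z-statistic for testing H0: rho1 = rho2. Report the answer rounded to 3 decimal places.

Fisher z-transforms: z1 = atanh(-0.477) = -0.519093, z2 = atanh(-0.119) = -0.119567; difference d = -0.399526
Var(d) = 1/54 + 1/9 = 0.0185185 + 0.1111111 = 0.1296296
z = d/√Var(d) = -0.399526 / √0.1296296 = -0.399526 / 0.360041 = -1.110

-1.110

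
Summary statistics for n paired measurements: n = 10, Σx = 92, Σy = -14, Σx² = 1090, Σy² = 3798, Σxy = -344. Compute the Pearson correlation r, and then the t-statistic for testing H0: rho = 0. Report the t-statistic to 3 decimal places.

Numerator: nΣxy − (Σx)(Σy) = 10·(-344) − (92)(-14) = -2152
Denominator: √[(nΣx²−(Σx)²)(nΣy²−(Σy)²)]
  nΣx²−(Σx)² = 10·1090 − 8464 = 2436;  nΣy²−(Σy)² = 10·3798 − 196 = 37784
  √(2436·37784) = √92041824 = 9593.8430
r = -2152 / 9593.8430 = -0.2243
t = r·√(n−2)/√(1−r²) = -0.2243·√8 / √(1−0.050310) = -0.634416 / 0.974520 = -0.651

-0.651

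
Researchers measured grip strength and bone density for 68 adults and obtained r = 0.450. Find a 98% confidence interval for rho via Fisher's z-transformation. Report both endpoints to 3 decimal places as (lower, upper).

(0.194, 0.649)

Fisher z: z_r = atanh(r) = ½·ln((1+0.450)/(1−0.450)) = 0.484700
SE(z) = 1/√(n−3) = 1/√65 = 0.124035
98% ⇒ z* = 2.326; margin = 2.326·0.124035 = 0.288505
CI on z-scale: (0.196195, 0.773205)
Back-transform: tanh(0.196195) = 0.193716, tanh(0.773205) = 0.648789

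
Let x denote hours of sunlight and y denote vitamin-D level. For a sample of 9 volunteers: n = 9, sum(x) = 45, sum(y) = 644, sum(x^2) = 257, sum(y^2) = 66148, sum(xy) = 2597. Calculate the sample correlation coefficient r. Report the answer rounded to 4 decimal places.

-0.7775

S_xy = nΣxy − ΣxΣy = 9·2597 − 45·644 = 23373 − 28980 = -5607
S_xx = nΣx² − (Σx)² = 9·257 − 45² = 2313 − 2025 = 288
S_yy = nΣy² − (Σy)² = 9·66148 − 644² = 595332 − 414736 = 180596
r = S_xy / √(S_xx·S_yy) = -5607 / √(288·180596) = -5607 / √52011648 = -5607 / 7211.9101 = -0.7775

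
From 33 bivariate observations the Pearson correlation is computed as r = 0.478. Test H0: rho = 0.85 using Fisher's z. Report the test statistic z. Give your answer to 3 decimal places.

-4.030

z_r = atanh(0.478) = 0.520389,  z_0 = atanh(0.85) = 1.256153
SE = 1/√(n−3) = 1/√30 = 0.182574
z = (z_r − z_0)/SE = (0.520389 − 1.256153) / 0.182574 = -0.735764 / 0.182574 = -4.030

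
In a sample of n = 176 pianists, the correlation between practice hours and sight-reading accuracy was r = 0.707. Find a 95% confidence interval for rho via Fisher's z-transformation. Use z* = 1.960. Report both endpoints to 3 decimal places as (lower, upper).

(0.624, 0.774)

z_r = atanh(0.707) = 0.881160;  SE = 1/√(n−3) = 1/√173 = 0.076029
z-limits: 0.881160 ± 1.960·0.076029 = 0.881160 ± 0.149017 = [0.732143, 1.030177]
ρ-limits: (tanh 0.732143, tanh 1.030177) = (0.624, 0.774)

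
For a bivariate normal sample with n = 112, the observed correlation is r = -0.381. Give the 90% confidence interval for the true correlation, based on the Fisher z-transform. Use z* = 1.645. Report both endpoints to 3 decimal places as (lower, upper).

z_r = atanh(-0.381) = -0.401229;  SE = 1/√(n−3) = 1/√109 = 0.095783
z-limits: -0.401229 ± 1.645·0.095783 = -0.401229 ± 0.157563 = [-0.558792, -0.243666]
ρ-limits: (tanh -0.558792, tanh -0.243666) = (-0.507, -0.239)

(-0.507, -0.239)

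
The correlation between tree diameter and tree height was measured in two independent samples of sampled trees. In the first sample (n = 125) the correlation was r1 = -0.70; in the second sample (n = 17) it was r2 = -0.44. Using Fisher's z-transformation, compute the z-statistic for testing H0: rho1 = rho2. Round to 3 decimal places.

-1.400

z1 = atanh(-0.70) = -0.867301,  z2 = atanh(-0.44) = -0.472231
SE = √(1/(n1−3) + 1/(n2−3)) = √(1/122 + 1/14) = √(0.0081967 + 0.0714286) = √0.0796253 = 0.282180
z = (z1 − z2)/SE = (-0.867301 − (-0.472231)) / 0.282180 = -0.395070 / 0.282180 = -1.400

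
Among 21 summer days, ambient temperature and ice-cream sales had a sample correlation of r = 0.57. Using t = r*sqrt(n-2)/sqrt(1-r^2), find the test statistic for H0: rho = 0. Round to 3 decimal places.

3.024

1 − r² = 1 − 0.3249 = 0.6751;  √(1−r²) = 0.821645
√(n−2) = √19 = 4.358899
t = r·√(n−2)/√(1−r²) = 0.57 · 4.358899 / 0.821645 = 3.024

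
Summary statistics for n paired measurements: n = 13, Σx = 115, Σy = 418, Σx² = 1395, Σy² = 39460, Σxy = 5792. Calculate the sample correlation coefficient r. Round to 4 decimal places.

0.6681

S_xy = nΣxy − ΣxΣy = 13·5792 − 115·418 = 75296 − 48070 = 27226
S_xx = nΣx² − (Σx)² = 13·1395 − 115² = 18135 − 13225 = 4910
S_yy = nΣy² − (Σy)² = 13·39460 − 418² = 512980 − 174724 = 338256
r = S_xy / √(S_xx·S_yy) = 27226 / √(4910·338256) = 27226 / √1660836960 = 27226 / 40753.3675 = 0.6681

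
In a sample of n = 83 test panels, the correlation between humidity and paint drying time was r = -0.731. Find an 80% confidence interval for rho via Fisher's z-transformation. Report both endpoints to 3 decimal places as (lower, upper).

(-0.791, -0.657)

Fisher z: z_r = atanh(r) = ½·ln((1+(-0.731))/(1−(-0.731))) = -0.930872
SE(z) = 1/√(n−3) = 1/√80 = 0.111803
80% ⇒ z* = 1.282; margin = 1.282·0.111803 = 0.143331
CI on z-scale: (-1.074203, -0.787541)
Back-transform: tanh(-1.074203) = -0.791039, tanh(-0.787541) = -0.657014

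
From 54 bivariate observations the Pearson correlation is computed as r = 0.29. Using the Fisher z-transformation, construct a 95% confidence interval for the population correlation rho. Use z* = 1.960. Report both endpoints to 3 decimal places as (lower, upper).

z_r = atanh(0.29) = 0.298566;  SE = 1/√(n−3) = 1/√51 = 0.140028
z-limits: 0.298566 ± 1.960·0.140028 = 0.298566 ± 0.274455 = [0.024111, 0.573021]
ρ-limits: (tanh 0.024111, tanh 0.573021) = (0.024, 0.518)

(0.024, 0.518)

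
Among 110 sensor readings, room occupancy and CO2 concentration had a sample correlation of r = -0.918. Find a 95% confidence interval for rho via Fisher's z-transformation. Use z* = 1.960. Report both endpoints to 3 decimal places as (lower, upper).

(-0.943, -0.882)

z_r = atanh(-0.918) = -1.576160;  SE = 1/√(n−3) = 1/√107 = 0.096674
z-limits: -1.576160 ± 1.960·0.096674 = -1.576160 ± 0.189481 = [-1.765641, -1.386679]
ρ-limits: (tanh -1.765641, tanh -1.386679) = (-0.943, -0.882)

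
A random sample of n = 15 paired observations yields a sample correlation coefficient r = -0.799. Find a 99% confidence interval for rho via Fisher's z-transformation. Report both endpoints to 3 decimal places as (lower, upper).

Fisher z: z_r = atanh(r) = ½·ln((1+(-0.799))/(1−(-0.799))) = -1.095841
SE(z) = 1/√(n−3) = 1/√12 = 0.288675
99% ⇒ z* = 2.576; margin = 2.576·0.288675 = 0.743627
CI on z-scale: (-1.839468, -0.352214)
Back-transform: tanh(-1.839468) = -0.950744, tanh(-0.352214) = -0.338338

(-0.951, -0.338)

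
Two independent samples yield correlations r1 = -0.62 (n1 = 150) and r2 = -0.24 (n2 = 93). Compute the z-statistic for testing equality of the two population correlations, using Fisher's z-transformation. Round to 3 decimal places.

z1 = atanh(-0.62) = -0.725005,  z2 = atanh(-0.24) = -0.244774
SE = √(1/(n1−3) + 1/(n2−3)) = √(1/147 + 1/90) = √(0.0068027 + 0.0111111) = √0.0179138 = 0.133842
z = (z1 − z2)/SE = (-0.725005 − (-0.244774)) / 0.133842 = -0.480231 / 0.133842 = -3.588

-3.588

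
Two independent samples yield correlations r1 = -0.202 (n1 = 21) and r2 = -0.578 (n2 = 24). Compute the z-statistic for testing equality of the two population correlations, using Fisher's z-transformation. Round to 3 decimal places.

z1 = atanh(-0.202) = -0.204817,  z2 = atanh(-0.578) = -0.659454
SE = √(1/(n1−3) + 1/(n2−3)) = √(1/18 + 1/21) = √(0.0555556 + 0.0476190) = √0.1031746 = 0.321208
z = (z1 − z2)/SE = (-0.204817 − (-0.659454)) / 0.321208 = 0.454637 / 0.321208 = 1.415

1.415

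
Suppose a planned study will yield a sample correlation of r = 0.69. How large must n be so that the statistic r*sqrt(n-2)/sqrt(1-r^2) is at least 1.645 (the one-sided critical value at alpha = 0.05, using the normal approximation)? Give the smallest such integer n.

5

r√(n−2)/√(1−r²) ≥ 1.645  ⇔  n−2 ≥ (1.645)²·(1−r²)/r²
(1−r²)/r² = (1−0.4761)/0.4761 = 1.1004
n ≥ 2 + 2.706025·1.1004 = 2 + 2.9777 = 4.9777
⌈4.9777⌉ = 5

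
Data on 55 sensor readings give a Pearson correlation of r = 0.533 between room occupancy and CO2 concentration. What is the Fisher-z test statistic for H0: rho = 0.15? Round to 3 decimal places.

Fisher z: atanh(0.533) = 0.594326, atanh(0.15) = 0.151140
z = (z_r − z_0)·√(n−3) = (0.594326 − 0.151140)·√52 = 0.443186 · 7.211103 = 3.196

3.196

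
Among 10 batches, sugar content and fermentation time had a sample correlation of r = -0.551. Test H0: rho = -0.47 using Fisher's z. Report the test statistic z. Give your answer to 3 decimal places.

Fisher z: atanh(-0.551) = -0.619816, atanh(-0.47) = -0.510070
z = (z_r − z_0)·√(n−3) = (-0.619816 − (-0.510070))·√7 = -0.109746 · 2.645751 = -0.290

-0.290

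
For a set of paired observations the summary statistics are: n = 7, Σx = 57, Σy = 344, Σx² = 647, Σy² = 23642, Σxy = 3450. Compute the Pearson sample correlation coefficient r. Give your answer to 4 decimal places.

0.5846

S_xy = nΣxy − ΣxΣy = 7·3450 − 57·344 = 24150 − 19608 = 4542
S_xx = nΣx² − (Σx)² = 7·647 − 57² = 4529 − 3249 = 1280
S_yy = nΣy² − (Σy)² = 7·23642 − 344² = 165494 − 118336 = 47158
r = S_xy / √(S_xx·S_yy) = 4542 / √(1280·47158) = 4542 / √60362240 = 4542 / 7769.3140 = 0.5846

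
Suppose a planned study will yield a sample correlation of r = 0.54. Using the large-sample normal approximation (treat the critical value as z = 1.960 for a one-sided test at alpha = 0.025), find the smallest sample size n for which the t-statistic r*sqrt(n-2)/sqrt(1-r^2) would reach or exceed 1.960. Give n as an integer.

12

r√(n−2)/√(1−r²) ≥ 1.960  ⇔  n−2 ≥ (1.960)²·(1−r²)/r²
(1−r²)/r² = (1−0.2916)/0.2916 = 2.4294
n ≥ 2 + 3.8416·2.4294 = 2 + 9.3328 = 11.3328
⌈11.3328⌉ = 12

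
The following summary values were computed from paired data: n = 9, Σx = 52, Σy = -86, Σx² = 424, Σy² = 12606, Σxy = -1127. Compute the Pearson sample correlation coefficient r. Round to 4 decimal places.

-0.5222

Numerator: nΣxy − (Σx)(Σy) = 9·(-1127) − (52)(-86) = -5671
Denominator: √[(nΣx²−(Σx)²)(nΣy²−(Σy)²)]
  nΣx²−(Σx)² = 9·424 − 2704 = 1112;  nΣy²−(Σy)² = 9·12606 − 7396 = 106058
  √(1112·106058) = √117936496 = 10859.8571
r = -5671 / 10859.8571 = -0.5222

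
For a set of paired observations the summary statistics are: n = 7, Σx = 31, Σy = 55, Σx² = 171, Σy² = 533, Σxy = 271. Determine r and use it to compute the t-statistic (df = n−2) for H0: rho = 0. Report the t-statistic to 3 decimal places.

S_xy = nΣxy − ΣxΣy = 7·271 − 31·55 = 1897 − 1705 = 192
S_xx = nΣx² − (Σx)² = 7·171 − 31² = 1197 − 961 = 236
S_yy = nΣy² − (Σy)² = 7·533 − 55² = 3731 − 3025 = 706
r = S_xy / √(S_xx·S_yy) = 192 / √(236·706) = 192 / √166616 = 192 / 408.1862 = 0.4704
t = r·√(n−2)/√(1−r²) = 0.4704·√5 / √(1−0.221276) = 1.051846 / 0.882453 = 1.192

1.192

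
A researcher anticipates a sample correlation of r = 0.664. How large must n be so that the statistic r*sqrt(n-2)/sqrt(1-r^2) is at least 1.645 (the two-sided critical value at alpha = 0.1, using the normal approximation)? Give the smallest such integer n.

6

r√(n−2)/√(1−r²) ≥ 1.645  ⇔  n−2 ≥ (1.645)²·(1−r²)/r²
(1−r²)/r² = (1−0.440896)/0.440896 = 1.2681
n ≥ 2 + 2.706025·1.2681 = 2 + 3.4315 = 5.4315
⌈5.4315⌉ = 6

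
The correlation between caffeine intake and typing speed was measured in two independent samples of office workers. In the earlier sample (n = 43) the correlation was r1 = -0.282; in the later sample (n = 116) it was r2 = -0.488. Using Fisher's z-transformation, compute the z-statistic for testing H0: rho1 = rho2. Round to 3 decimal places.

z1 = atanh(-0.282) = -0.289854,  z2 = atanh(-0.488) = -0.533432
SE = √(1/(n1−3) + 1/(n2−3)) = √(1/40 + 1/113) = √(0.0250000 + 0.0088496) = √0.0338496 = 0.183983
z = (z1 − z2)/SE = (-0.289854 − (-0.533432)) / 0.183983 = 0.243578 / 0.183983 = 1.324

1.324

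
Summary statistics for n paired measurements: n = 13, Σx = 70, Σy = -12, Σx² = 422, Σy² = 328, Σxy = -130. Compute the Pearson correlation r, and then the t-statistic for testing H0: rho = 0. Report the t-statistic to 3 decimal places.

-2.167

S_xy = nΣxy − ΣxΣy = 13·(-130) − 70·(-12) = -1690 − (-840) = -850
S_xx = nΣx² − (Σx)² = 13·422 − 70² = 5486 − 4900 = 586
S_yy = nΣy² − (Σy)² = 13·328 − (-12)² = 4264 − 144 = 4120
r = S_xy / √(S_xx·S_yy) = -850 / √(586·4120) = -850 / √2414320 = -850 / 1553.8082 = -0.5470
t = r·√(n−2)/√(1−r²) = -0.5470·√11 / √(1−0.299209) = -1.814194 / 0.837133 = -2.167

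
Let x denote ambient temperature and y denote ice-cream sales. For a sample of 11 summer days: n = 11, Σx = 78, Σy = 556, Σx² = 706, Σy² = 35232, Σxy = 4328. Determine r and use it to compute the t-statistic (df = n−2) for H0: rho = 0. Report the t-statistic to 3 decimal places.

S_xy = nΣxy − ΣxΣy = 11·4328 − 78·556 = 47608 − 43368 = 4240
S_xx = nΣx² − (Σx)² = 11·706 − 78² = 7766 − 6084 = 1682
S_yy = nΣy² − (Σy)² = 11·35232 − 556² = 387552 − 309136 = 78416
r = S_xy / √(S_xx·S_yy) = 4240 / √(1682·78416) = 4240 / √131895712 = 4240 / 11484.5858 = 0.3692
t = r·√(n−2)/√(1−r²) = 0.3692·√9 / √(1−0.136309) = 1.107600 / 0.929350 = 1.192

1.192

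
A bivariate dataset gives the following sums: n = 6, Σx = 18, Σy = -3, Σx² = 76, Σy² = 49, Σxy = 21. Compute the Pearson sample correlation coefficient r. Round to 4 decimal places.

Numerator: nΣxy − (Σx)(Σy) = 6·21 − (18)(-3) = 180
Denominator: √[(nΣx²−(Σx)²)(nΣy²−(Σy)²)]
  nΣx²−(Σx)² = 6·76 − 324 = 132;  nΣy²−(Σy)² = 6·49 − 9 = 285
  √(132·285) = √37620 = 193.9588
r = 180 / 193.9588 = 0.9280

0.9280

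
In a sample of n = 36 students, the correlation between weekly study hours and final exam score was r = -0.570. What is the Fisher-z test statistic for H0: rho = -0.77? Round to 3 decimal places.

2.142

Fisher z: atanh(-0.570) = -0.647523, atanh(-0.77) = -1.020328
z = (z_r − z_0)·√(n−3) = (-0.647523 − (-1.020328))·√33 = 0.372805 · 5.744563 = 2.142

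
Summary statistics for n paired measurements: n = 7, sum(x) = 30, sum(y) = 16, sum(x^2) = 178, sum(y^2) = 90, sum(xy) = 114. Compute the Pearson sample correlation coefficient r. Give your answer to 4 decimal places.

S_xy = nΣxy − ΣxΣy = 7·114 − 30·16 = 798 − 480 = 318
S_xx = nΣx² − (Σx)² = 7·178 − 30² = 1246 − 900 = 346
S_yy = nΣy² − (Σy)² = 7·90 − 16² = 630 − 256 = 374
r = S_xy / √(S_xx·S_yy) = 318 / √(346·374) = 318 / √129404 = 318 / 359.7277 = 0.8840

0.8840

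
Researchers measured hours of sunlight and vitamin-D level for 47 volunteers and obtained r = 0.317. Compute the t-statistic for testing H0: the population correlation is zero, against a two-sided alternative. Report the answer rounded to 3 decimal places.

2.242

t = r·√(n−2) / √(1−r²) with r = 0.317, n = 47
  = 0.317·√45 / √(1 − 0.100489)
  = 0.317·6.708204 / 0.948426
  = 2.126501 / 0.948426 = 2.242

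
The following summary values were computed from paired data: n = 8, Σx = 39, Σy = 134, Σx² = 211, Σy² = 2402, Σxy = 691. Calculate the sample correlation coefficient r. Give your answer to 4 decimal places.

S_xy = nΣxy − ΣxΣy = 8·691 − 39·134 = 5528 − 5226 = 302
S_xx = nΣx² − (Σx)² = 8·211 − 39² = 1688 − 1521 = 167
S_yy = nΣy² − (Σy)² = 8·2402 − 134² = 19216 − 17956 = 1260
r = S_xy / √(S_xx·S_yy) = 302 / √(167·1260) = 302 / √210420 = 302 / 458.7156 = 0.6584

0.6584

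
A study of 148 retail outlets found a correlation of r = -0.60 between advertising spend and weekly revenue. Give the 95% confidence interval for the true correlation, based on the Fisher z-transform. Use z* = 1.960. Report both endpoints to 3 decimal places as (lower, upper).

(-0.694, -0.486)

Fisher z: z_r = atanh(r) = ½·ln((1+(-0.60))/(1−(-0.60))) = -0.693147
SE(z) = 1/√(n−3) = 1/√145 = 0.083045
95% ⇒ z* = 1.960; margin = 1.960·0.083045 = 0.162768
CI on z-scale: (-0.855915, -0.530379)
Back-transform: tanh(-0.855915) = -0.694147, tanh(-0.530379) = -0.485671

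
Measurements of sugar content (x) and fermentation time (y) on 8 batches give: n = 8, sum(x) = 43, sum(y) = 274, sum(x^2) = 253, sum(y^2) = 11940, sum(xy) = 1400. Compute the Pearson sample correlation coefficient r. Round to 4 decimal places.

Numerator: nΣxy − (Σx)(Σy) = 8·1400 − (43)(274) = -582
Denominator: √[(nΣx²−(Σx)²)(nΣy²−(Σy)²)]
  nΣx²−(Σx)² = 8·253 − 1849 = 175;  nΣy²−(Σy)² = 8·11940 − 75076 = 20444
  √(175·20444) = √3577700 = 1891.4809
r = -582 / 1891.4809 = -0.3077

-0.3077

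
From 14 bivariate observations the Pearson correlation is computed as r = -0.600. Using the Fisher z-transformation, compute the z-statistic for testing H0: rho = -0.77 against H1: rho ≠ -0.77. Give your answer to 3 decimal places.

z_r = atanh(-0.600) = -0.693147,  z_0 = atanh(-0.77) = -1.020328
SE = 1/√(n−3) = 1/√11 = 0.301511
z = (z_r − z_0)/SE = (-0.693147 − (-1.020328)) / 0.301511 = 0.327181 / 0.301511 = 1.085

1.085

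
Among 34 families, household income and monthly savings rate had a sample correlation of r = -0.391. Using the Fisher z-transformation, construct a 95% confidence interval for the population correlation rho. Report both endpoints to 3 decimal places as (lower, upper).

Fisher z: z_r = atanh(r) = ½·ln((1+(-0.391))/(1−(-0.391))) = -0.412980
SE(z) = 1/√(n−3) = 1/√31 = 0.179605
95% ⇒ z* = 1.960; margin = 1.960·0.179605 = 0.352026
CI on z-scale: (-0.765006, -0.060954)
Back-transform: tanh(-0.765006) = -0.644016, tanh(-0.060954) = -0.060879

(-0.644, -0.061)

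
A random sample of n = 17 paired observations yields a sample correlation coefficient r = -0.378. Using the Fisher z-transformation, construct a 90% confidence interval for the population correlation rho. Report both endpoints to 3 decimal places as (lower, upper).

z_r = atanh(-0.378) = -0.397724;  SE = 1/√(n−3) = 1/√14 = 0.267261
z-limits: -0.397724 ± 1.645·0.267261 = -0.397724 ± 0.439644 = [-0.837368, 0.041920]
ρ-limits: (tanh -0.837368, tanh 0.041920) = (-0.684, 0.042)

(-0.684, 0.042)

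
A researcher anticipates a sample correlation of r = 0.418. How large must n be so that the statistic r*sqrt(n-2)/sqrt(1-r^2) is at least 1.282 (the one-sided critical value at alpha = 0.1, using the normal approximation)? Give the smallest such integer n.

10

r√(n−2)/√(1−r²) ≥ 1.282  ⇔  n−2 ≥ (1.282)²·(1−r²)/r²
(1−r²)/r² = (1−0.174724)/0.174724 = 4.7233
n ≥ 2 + 1.643524·4.7233 = 2 + 7.7629 = 9.7629
⌈9.7629⌉ = 10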